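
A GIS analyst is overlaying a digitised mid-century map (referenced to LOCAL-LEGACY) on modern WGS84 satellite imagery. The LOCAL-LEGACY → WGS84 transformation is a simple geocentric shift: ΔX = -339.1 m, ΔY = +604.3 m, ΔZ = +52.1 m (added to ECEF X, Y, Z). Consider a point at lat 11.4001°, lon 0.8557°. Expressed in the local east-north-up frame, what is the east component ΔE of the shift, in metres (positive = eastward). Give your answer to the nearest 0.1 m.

ΔE = 609.3 m

At φ = 11.4001°, λ = 0.8557°: sin φ = 0.197659, cos φ = 0.980271, sin λ = 0.014934, cos λ = 0.999888.
ΔE = −sin λ·ΔX + cos λ·ΔY = −(0.014934)·(-339.1) + (0.999888)·(604.3) = 609.30 m.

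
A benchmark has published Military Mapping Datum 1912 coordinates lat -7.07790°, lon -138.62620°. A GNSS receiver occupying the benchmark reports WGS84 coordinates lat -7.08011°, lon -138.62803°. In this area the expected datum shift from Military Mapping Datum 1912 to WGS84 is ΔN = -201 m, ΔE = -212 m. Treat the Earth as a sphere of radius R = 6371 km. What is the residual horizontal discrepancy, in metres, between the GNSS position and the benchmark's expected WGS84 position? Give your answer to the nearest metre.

Observed coordinate differences: Δφ = -0.00221°, Δλ = -0.00183°.
Converting to metres (1° lat = 111195 m, cos φ = 0.992380): observed ΔN = -245.7 m, observed ΔE = -201.9 m.
Subtracting the expected shift leaves a residual of -245.7 − (-201) = -44.7 m north and -201.9 − (-212) = 10.1 m east.
Residual distance = √((-44.7)² + 10.1²) = 45.9 m.

46 m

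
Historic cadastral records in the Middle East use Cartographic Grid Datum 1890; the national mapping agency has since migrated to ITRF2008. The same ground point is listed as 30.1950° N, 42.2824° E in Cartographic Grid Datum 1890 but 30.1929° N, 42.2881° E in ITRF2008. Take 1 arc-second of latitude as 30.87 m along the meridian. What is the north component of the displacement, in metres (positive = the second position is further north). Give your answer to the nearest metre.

ΔN = -233 m

Δφ = 30.1929° − 30.1950° = -0.0021°; Δλ = 42.2881° − 42.2824° = +0.0057°.
1° of latitude = 3600 × 30.87 = 111132 m.
ΔN = Δφ × 111132 = -233.4 m; ΔE = Δλ × 111132 × cos(30.1950°) = +0.0057 × 111132 × 0.864319 = 547.5 m.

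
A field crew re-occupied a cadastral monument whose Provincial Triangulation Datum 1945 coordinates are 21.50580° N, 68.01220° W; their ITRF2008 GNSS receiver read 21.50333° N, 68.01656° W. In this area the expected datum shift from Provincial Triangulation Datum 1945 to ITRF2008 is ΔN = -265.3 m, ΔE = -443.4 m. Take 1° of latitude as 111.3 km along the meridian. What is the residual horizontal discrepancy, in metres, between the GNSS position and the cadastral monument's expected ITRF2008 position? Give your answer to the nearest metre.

Observed coordinate differences: Δφ = -0.00247°, Δλ = -0.00436°.
Converting to metres (1° lat = 111300 m, cos φ = 0.930380): observed ΔN = -274.9 m, observed ΔE = -451.5 m.
Subtracting the expected shift leaves a residual of -274.9 − (-265.3) = -9.6 m north and -451.5 − (-443.4) = -8.1 m east.
Residual distance = √((-9.6)² + (-8.1)²) = 12.6 m.

13 m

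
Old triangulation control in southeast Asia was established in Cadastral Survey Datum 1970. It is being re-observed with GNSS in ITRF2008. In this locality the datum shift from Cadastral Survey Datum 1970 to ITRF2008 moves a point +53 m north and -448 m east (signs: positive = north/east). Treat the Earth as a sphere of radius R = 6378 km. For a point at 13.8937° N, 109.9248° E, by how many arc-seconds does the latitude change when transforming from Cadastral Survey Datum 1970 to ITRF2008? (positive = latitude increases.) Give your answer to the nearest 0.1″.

Δφ = 1.7″

On a sphere of radius R, 1 rad of latitude = R, so Δφ = ΔN / R = 53.0 / 6378000 = 8.3098e-06 rad = 1.714″.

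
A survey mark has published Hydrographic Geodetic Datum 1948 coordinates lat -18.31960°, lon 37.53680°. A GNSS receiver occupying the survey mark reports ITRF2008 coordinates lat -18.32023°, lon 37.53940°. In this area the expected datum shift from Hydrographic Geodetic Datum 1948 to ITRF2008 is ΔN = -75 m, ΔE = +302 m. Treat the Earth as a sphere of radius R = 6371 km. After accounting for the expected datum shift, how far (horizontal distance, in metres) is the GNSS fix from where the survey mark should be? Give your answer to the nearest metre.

Observed coordinate differences: Δφ = -0.00063°, Δλ = +0.00260°.
Converting to metres (1° lat = 111195 m, cos φ = 0.949318): observed ΔN = -70.1 m, observed ΔE = 274.5 m.
Subtracting the expected shift leaves a residual of -70.1 − (-75) = 4.9 m north and 274.5 − (302) = -27.5 m east.
Residual distance = √(4.9² + (-27.5)²) = 28.0 m.

28 m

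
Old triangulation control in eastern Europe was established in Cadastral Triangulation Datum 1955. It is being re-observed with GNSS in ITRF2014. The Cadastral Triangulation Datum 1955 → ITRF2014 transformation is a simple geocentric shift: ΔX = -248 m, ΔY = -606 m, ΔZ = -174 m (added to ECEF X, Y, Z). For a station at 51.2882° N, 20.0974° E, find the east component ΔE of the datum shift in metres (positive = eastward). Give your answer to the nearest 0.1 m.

ΔE = -483.9 m

The local east axis at (φ, λ) is (−sin λ, cos λ, 0), so ΔE = −sin(20.0974°)·(-248) + cos(20.0974°)·(-606) = -483.88 m.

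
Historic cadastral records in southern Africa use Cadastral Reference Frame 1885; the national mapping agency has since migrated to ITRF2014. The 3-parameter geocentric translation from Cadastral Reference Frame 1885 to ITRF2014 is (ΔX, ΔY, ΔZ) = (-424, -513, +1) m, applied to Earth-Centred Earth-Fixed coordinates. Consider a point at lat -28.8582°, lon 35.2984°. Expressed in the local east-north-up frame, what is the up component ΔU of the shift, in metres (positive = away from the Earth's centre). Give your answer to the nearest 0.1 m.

The local up (radial) axis is (cos φ cos λ, cos φ sin λ, sin φ), giving ΔU = -303.076 − 259.618 − 0.483 = -563.18 m.

ΔU = -563.2 m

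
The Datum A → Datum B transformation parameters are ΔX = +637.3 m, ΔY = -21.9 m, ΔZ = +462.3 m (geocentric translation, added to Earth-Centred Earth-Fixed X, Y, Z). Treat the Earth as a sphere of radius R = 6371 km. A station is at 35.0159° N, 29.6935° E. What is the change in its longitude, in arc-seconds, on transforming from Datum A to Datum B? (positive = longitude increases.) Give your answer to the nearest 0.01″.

sin φ = 0.573804, cos φ = 0.818993, sin λ = 0.495360, cos λ = 0.868688.
East component: ΔE = −sin λ·ΔX + cos λ·ΔY = −(0.495360)(637.3) + (0.868688)(-21.9) = -334.72 m.
1° of latitude spans πR/180 = 111195 m; at latitude φ, 1° of longitude spans that × cos φ = 91067.8 m, so Δλ = -334.72 / 91067.8 × 3600 = -13.232″.

Δλ = -13.23″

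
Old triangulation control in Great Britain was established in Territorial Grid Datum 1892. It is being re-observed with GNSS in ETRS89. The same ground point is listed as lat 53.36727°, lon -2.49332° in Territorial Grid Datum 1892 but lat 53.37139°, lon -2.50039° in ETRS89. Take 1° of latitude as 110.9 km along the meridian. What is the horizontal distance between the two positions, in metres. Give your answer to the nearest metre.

Δφ = 53.37139° − 53.36727° = +0.00412°; Δλ = -2.50039° − -2.49332° = -0.00707°.
ΔN = Δφ × 110900 = 456.9 m; ΔE = Δλ × 110900 × cos(53.36727°) = -0.00707 × 110900 × 0.596683 = -467.8 m.
Distance = √(ΔE² + ΔN²) = √((-467.8)² + 456.9²) = 653.9 m.

654 m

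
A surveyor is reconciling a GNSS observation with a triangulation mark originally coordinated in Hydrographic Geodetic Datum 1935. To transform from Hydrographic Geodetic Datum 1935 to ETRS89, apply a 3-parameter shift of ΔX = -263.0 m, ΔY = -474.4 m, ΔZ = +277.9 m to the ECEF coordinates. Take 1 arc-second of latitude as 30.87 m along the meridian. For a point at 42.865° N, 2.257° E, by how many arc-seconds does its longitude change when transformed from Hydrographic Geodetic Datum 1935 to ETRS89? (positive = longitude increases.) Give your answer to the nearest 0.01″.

sin φ = 0.680273, cos φ = 0.732959, sin λ = 0.039382, cos λ = 0.999224.
East component: ΔE = −sin λ·ΔX + cos λ·ΔY = −(0.039382)(-263.0) + (0.999224)(-474.4) = -463.67 m.
1° of latitude spans 3600 × 30.87 = 111132 m; at latitude φ, 1° of longitude spans that × cos φ = 81455.2 m, so Δλ = -463.67 / 81455.2 × 3600 = -20.493″.

Δλ = -20.49″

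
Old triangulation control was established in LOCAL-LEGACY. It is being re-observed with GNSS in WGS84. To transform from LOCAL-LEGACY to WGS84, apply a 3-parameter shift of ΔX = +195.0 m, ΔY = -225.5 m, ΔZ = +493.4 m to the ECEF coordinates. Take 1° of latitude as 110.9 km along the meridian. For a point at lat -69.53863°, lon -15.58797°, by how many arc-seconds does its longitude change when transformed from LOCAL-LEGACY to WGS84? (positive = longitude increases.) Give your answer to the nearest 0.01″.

Δλ = -15.30″

sin φ = -0.936908, cos φ = 0.349576, sin λ = -0.268718, cos λ = 0.963219.
East component: ΔE = −sin λ·ΔX + cos λ·ΔY = −(-0.268718)(195.0) + (0.963219)(-225.5) = -164.81 m.
1° of latitude spans 110900 m; at latitude φ, 1° of longitude spans that × cos φ = 38768.0 m, so Δλ = -164.81 / 38768.0 × 3600 = -15.304″.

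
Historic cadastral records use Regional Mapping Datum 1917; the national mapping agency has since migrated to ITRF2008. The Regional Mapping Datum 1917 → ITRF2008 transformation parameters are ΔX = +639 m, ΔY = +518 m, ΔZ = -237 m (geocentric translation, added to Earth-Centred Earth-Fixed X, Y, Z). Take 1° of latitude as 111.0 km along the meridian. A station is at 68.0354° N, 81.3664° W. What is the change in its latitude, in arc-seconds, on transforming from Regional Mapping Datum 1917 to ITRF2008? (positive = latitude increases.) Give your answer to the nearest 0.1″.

Δφ = 9.6″

sin φ = 0.927415, cos φ = 0.374034, sin λ = -0.988669, cos λ = 0.150115.
North component: ΔN = −sin φ cos λ·ΔX − sin φ sin λ·ΔY + cos φ·ΔZ = −(0.927415)(0.150115)(639) − (0.927415)(-0.988669)(518) + (0.374034)(-237) = 297.35 m.
1° of latitude spans 111000 m, so Δφ = 297.35 / 111000 × 3600 = 9.644″.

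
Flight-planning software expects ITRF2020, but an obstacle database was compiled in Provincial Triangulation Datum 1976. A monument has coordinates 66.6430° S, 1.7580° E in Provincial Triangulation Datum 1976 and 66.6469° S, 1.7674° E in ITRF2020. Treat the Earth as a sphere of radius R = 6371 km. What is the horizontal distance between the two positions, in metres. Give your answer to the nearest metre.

600 m

Δφ = -66.6469° − -66.6430° = -0.0039°; Δλ = 1.7674° − 1.7580° = +0.0094°.
1° along a meridian = πR/180 = 111195 m.
ΔN = Δφ × 111195 = -433.7 m; ΔE = Δλ × 111195 × cos(-66.6430°) = +0.0094 × 111195 × 0.396459 = 414.4 m.
Distance = √(ΔE² + ΔN²) = √(414.4² + (-433.7)²) = 599.8 m.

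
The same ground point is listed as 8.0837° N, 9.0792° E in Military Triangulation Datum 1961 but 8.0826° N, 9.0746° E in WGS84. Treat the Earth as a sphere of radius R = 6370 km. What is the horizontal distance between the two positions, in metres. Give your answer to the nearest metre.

Δφ = 8.0826° − 8.0837° = -0.0011°; Δλ = 9.0746° − 9.0792° = -0.0046°.
1° along a meridian = πR/180 = 111177 m.
ΔN = Δφ × 111177 = -122.3 m; ΔE = Δλ × 111177 × cos(8.0837°) = -0.0046 × 111177 × 0.990064 = -506.3 m.
Distance = √(ΔE² + ΔN²) = √((-506.3)² + (-122.3)²) = 520.9 m.

521 m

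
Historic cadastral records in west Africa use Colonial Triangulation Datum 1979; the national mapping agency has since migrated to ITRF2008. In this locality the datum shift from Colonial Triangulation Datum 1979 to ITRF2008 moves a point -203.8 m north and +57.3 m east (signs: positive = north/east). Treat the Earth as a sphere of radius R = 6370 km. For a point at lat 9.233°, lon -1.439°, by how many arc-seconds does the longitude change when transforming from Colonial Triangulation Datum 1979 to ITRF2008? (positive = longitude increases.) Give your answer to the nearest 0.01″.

At latitude 9.233°, cos φ = 0.987044.
One radian of longitude at latitude φ spans R cos φ, so Δλ = ΔE / (R cos φ) = 57.3 / (6370000 × 0.987044) = 9.1134e-06 rad = 1.880″.

Δλ = 1.88″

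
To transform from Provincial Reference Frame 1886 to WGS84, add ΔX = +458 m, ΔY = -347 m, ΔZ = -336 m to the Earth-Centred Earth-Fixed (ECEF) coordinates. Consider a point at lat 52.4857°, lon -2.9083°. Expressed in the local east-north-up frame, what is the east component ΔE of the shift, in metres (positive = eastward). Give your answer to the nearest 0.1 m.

The local east axis at (φ, λ) is (−sin λ, cos λ, 0), so ΔE = −sin(-2.9083°)·458 + cos(-2.9083°)·(-347) = -323.32 m.

ΔE = -323.3 m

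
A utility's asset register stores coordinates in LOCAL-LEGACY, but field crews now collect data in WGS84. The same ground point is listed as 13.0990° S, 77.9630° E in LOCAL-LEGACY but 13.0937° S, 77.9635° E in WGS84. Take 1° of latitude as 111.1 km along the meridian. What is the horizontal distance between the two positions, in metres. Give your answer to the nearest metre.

591 m

Δφ = -13.0937° − -13.0990° = +0.0053°; Δλ = 77.9635° − 77.9630° = +0.0005°.
ΔN = Δφ × 111100 = 588.8 m; ΔE = Δλ × 111100 × cos(-13.0990°) = +0.0005 × 111100 × 0.973980 = 54.1 m.
Distance = √(ΔE² + ΔN²) = √(54.1² + 588.8²) = 591.3 m.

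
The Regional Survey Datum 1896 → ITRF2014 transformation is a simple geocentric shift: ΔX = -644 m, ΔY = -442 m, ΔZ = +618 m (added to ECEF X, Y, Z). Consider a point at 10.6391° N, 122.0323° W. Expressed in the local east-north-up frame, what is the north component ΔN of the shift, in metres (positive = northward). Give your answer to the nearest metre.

ΔN = 475 m

The local north axis is (−sin φ cos λ, −sin φ sin λ, cos φ), giving ΔN = -63.062 − 69.179 + 607.376 = 475.14 m.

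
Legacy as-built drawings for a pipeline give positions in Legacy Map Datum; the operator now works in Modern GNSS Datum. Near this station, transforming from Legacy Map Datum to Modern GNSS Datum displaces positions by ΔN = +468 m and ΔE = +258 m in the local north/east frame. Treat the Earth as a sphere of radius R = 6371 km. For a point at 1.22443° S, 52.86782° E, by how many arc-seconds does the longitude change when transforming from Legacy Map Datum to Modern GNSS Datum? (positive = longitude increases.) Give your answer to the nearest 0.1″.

At latitude -1.22443°, cos φ = 0.999772.
One radian of longitude at latitude φ spans R cos φ, so Δλ = ΔE / (R cos φ) = 258.0 / (6371000 × 0.999772) = 4.0505e-05 rad = 8.355″.

Δλ = 8.4″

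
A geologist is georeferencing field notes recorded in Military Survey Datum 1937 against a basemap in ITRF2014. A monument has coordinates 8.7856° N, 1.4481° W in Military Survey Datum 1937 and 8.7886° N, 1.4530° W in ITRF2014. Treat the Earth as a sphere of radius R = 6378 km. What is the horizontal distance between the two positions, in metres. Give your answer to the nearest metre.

634 m

Δφ = 8.7886° − 8.7856° = +0.0030°; Δλ = -1.4530° − -1.4481° = -0.0049°.
1° along a meridian = πR/180 = 111317 m.
ΔN = Δφ × 111317 = 334.0 m; ΔE = Δλ × 111317 × cos(8.7856°) = -0.0049 × 111317 × 0.988267 = -539.1 m.
Distance = √(ΔE² + ΔN²) = √((-539.1)² + 334.0²) = 634.1 m.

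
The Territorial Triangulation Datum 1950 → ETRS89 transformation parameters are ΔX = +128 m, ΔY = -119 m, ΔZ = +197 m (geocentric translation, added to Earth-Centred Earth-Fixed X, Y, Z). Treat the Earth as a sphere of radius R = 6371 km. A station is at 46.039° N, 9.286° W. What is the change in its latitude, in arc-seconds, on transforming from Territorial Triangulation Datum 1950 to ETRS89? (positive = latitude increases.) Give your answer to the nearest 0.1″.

Δφ = 1.0″

sin φ = 0.719812, cos φ = 0.694169, sin λ = -0.161363, cos λ = 0.986895.
North component: ΔN = −sin φ cos λ·ΔX − sin φ sin λ·ΔY + cos φ·ΔZ = −(0.719812)(0.986895)(128) − (0.719812)(-0.161363)(-119) + (0.694169)(197) = 32.00 m.
1° of latitude spans πR/180 = 111195 m, so Δφ = 32.00 / 111195 × 3600 = 1.036″.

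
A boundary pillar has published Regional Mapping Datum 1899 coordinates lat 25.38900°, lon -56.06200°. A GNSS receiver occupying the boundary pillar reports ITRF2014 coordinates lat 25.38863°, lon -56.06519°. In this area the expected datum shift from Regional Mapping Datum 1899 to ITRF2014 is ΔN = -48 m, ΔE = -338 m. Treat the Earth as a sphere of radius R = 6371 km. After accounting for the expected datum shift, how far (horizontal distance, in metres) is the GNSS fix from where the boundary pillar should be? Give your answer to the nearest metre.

Observed coordinate differences: Δφ = -0.00037°, Δλ = -0.00319°.
Converting to metres (1° lat = 111195 m, cos φ = 0.903418): observed ΔN = -41.1 m, observed ΔE = -320.5 m.
Subtracting the expected shift leaves a residual of -41.1 − (-48) = 6.9 m north and -320.5 − (-338) = 17.5 m east.
Residual distance = √(6.9² + 17.5²) = 18.8 m.

19 m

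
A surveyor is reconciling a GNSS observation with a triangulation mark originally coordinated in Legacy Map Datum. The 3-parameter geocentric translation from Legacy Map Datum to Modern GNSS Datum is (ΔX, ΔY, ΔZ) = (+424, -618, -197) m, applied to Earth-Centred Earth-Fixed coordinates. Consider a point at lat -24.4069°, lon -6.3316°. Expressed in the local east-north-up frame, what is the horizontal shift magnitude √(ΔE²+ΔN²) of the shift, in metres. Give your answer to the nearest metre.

The local east axis at (φ, λ) is (−sin λ, cos λ, 0), so ΔE = −sin(-6.3316°)·424 + cos(-6.3316°)·(-618) = -567.47 m.
The local north axis is (−sin φ cos λ, −sin φ sin λ, cos φ), giving ΔN = 174.134 + 28.162 − 179.395 = 22.90 m.
Horizontal magnitude = √(ΔE² + ΔN²) = √((-567.47)² + 22.90²) = 567.93 m.

568 m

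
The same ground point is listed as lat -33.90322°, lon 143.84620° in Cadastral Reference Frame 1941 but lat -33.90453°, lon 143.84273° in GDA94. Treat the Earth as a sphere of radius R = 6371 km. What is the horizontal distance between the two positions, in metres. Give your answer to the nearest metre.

Δφ = -33.90453° − -33.90322° = -0.00131°; Δλ = 143.84273° − 143.84620° = -0.00347°.
1° along a meridian = πR/180 = 111195 m.
ΔN = Δφ × 111195 = -145.7 m; ΔE = Δλ × 111195 × cos(-33.90322°) = -0.00347 × 111195 × 0.829981 = -320.2 m.
Distance = √(ΔE² + ΔN²) = √((-320.2)² + (-145.7)²) = 351.8 m.

352 m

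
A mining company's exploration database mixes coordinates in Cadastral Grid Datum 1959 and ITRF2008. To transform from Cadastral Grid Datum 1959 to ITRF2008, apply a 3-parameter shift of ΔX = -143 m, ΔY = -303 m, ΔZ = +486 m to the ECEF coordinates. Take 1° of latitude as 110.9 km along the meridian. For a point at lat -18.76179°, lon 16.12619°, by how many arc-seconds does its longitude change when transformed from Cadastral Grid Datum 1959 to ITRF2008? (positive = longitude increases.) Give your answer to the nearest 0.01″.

Δλ = -8.62″

sin φ = -0.321634, cos φ = 0.946864, sin λ = 0.277754, cos λ = 0.960652.
East component: ΔE = −sin λ·ΔX + cos λ·ΔY = −(0.277754)(-143) + (0.960652)(-303) = -251.36 m.
1° of latitude spans 110900 m; at latitude φ, 1° of longitude spans that × cos φ = 105007.2 m, so Δλ = -251.36 / 105007.2 × 3600 = -8.617″.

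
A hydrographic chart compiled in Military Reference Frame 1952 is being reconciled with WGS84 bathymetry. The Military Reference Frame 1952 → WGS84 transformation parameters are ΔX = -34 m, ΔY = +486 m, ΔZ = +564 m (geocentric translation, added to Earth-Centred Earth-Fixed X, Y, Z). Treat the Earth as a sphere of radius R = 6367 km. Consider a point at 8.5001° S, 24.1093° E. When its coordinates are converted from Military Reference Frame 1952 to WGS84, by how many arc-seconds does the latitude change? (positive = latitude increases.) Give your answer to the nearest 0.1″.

sin φ = -0.147811, cos φ = 0.989016, sin λ = 0.408479, cos λ = 0.912768.
North component: ΔN = −sin φ cos λ·ΔX − sin φ sin λ·ΔY + cos φ·ΔZ = −(-0.147811)(0.912768)(-34) − (-0.147811)(0.408479)(486) + (0.989016)(564) = 582.56 m.
1° of latitude spans πR/180 = 111125 m, so Δφ = 582.56 / 111125 × 3600 = 18.873″.

Δφ = 18.9″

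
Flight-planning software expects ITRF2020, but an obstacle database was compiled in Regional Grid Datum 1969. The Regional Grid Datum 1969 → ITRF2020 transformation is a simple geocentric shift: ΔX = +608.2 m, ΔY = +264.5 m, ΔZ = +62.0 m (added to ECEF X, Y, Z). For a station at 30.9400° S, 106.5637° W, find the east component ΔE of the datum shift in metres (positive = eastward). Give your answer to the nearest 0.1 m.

At φ = -30.9400°, λ = -106.5637°: sin φ = -0.514140, cos φ = 0.857706, sin λ = -0.958503, cos λ = -0.285081.
ΔE = −sin λ·ΔX + cos λ·ΔY = −(-0.958503)·(608.2) + (-0.285081)·(264.5) = 507.56 m.

ΔE = 507.6 m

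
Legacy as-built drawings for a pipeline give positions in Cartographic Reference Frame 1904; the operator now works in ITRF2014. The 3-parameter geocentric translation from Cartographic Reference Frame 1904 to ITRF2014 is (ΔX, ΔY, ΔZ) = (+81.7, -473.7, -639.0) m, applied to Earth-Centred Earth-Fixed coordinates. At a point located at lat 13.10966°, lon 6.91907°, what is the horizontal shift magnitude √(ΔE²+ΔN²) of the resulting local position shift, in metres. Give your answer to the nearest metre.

At φ = 13.10966°, λ = 6.91907°: sin φ = 0.226816, cos φ = 0.973938, sin λ = 0.120467, cos λ = 0.992717.
ΔE = −sin λ·ΔX + cos λ·ΔY = −(0.120467)·(81.7) + (0.992717)·(-473.7) = -480.09 m.
ΔN = −sin φ cos λ·ΔX − sin φ sin λ·ΔY + cos φ·ΔZ = −(0.226816)(0.992717)(81.7) − (0.226816)(0.120467)(-473.7) + (0.973938)(-639.0) = -627.80 m.
Horizontal magnitude = √(ΔE² + ΔN²) = √((-480.09)² + (-627.80)²) = 790.33 m.

790 m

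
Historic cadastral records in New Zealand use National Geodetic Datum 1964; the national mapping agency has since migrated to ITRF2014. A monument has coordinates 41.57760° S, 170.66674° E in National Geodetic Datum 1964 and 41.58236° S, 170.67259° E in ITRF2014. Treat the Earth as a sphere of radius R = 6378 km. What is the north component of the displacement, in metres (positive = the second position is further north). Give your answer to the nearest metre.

ΔN = -530 m

Δφ = -41.58236° − -41.57760° = -0.00476°; Δλ = 170.67259° − 170.66674° = +0.00585°.
1° along a meridian = πR/180 = 111317 m.
ΔN = Δφ × 111317 = -529.9 m; ΔE = Δλ × 111317 × cos(-41.57760°) = +0.00585 × 111317 × 0.748058 = 487.1 m.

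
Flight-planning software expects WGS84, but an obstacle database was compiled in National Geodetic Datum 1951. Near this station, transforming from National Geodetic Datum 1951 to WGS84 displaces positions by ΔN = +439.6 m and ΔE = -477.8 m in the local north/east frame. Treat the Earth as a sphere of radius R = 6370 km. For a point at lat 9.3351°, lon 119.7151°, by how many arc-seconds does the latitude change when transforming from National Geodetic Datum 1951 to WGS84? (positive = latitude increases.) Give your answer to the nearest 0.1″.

Δφ = 14.2″

On a sphere of radius R, 1 rad of latitude = R, so Δφ = ΔN / R = 439.6 / 6370000 = 6.9011e-05 rad = 14.235″.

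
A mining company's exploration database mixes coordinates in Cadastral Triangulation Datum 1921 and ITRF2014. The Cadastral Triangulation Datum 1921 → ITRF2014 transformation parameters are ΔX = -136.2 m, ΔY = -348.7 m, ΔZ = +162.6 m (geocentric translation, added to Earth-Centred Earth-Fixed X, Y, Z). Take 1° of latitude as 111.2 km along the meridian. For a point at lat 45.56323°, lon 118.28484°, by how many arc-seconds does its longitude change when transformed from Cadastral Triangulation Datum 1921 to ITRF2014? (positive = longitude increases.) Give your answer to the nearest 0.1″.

Δλ = 13.2″

sin φ = 0.714024, cos φ = 0.700122, sin λ = 0.880603, cos λ = -0.473855.
East component: ΔE = −sin λ·ΔX + cos λ·ΔY = −(0.880603)(-136.2) + (-0.473855)(-348.7) = 285.17 m.
1° of latitude spans 111200 m; at latitude φ, 1° of longitude spans that × cos φ = 77853.5 m, so Δλ = 285.17 / 77853.5 × 3600 = 13.187″.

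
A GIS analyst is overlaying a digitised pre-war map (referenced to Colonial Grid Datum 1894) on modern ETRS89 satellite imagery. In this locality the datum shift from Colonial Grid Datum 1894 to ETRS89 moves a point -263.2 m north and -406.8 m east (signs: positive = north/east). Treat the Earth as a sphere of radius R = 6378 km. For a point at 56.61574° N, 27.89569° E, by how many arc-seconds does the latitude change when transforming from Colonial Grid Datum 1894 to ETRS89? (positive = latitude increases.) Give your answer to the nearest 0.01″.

On a sphere of radius R, 1 rad of latitude = R, so Δφ = ΔN / R = -263.2 / 6378000 = -4.1267e-05 rad = -8.512″.

Δφ = -8.51″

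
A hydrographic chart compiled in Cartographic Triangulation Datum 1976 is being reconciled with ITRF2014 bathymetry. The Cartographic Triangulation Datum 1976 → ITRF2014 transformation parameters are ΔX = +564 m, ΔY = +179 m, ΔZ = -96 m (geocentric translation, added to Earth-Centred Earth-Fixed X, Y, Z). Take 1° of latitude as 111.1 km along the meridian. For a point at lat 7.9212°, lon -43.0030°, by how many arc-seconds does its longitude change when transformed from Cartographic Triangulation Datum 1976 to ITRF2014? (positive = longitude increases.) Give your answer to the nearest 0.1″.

sin φ = 0.137811, cos φ = 0.990459, sin λ = -0.682037, cos λ = 0.731318.
East component: ΔE = −sin λ·ΔX + cos λ·ΔY = −(-0.682037)(564) + (0.731318)(179) = 515.57 m.
1° of latitude spans 111100 m; at latitude φ, 1° of longitude spans that × cos φ = 110039.9 m, so Δλ = 515.57 / 110039.9 × 3600 = 16.867″.

Δλ = 16.9″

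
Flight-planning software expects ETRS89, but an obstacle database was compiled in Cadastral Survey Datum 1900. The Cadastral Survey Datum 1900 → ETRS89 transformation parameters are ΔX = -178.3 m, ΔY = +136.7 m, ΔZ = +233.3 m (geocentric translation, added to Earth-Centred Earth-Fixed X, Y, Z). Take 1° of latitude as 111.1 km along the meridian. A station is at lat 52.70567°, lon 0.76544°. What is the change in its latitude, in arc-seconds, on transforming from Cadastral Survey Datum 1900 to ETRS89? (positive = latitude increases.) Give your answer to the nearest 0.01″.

sin φ = 0.795533, cos φ = 0.605910, sin λ = 0.013359, cos λ = 0.999911.
North component: ΔN = −sin φ cos λ·ΔX − sin φ sin λ·ΔY + cos φ·ΔZ = −(0.795533)(0.999911)(-178.3) − (0.795533)(0.013359)(136.7) + (0.605910)(233.3) = 281.74 m.
1° of latitude spans 111100 m, so Δφ = 281.74 / 111100 × 3600 = 9.129″.

Δφ = 9.13″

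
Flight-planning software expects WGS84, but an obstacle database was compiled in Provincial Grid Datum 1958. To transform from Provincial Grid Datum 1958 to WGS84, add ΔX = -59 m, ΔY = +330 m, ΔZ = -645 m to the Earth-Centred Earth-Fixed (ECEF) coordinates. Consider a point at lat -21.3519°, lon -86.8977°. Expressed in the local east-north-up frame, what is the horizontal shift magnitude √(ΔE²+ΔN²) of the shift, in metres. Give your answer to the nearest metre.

723 m

At φ = -21.3519°, λ = -86.8977°: sin φ = -0.364095, cos φ = 0.931362, sin λ = -0.998534, cos λ = 0.054119.
ΔE = −sin λ·ΔX + cos λ·ΔY = −(-0.998534)·(-59) + (0.054119)·(330) = -41.05 m.
ΔN = −sin φ cos λ·ΔX − sin φ sin λ·ΔY + cos φ·ΔZ = −(-0.364095)(0.054119)(-59) − (-0.364095)(-0.998534)(330) + (0.931362)(-645) = -721.87 m.
Horizontal magnitude = √(ΔE² + ΔN²) = √((-41.05)² + (-721.87)²) = 723.03 m.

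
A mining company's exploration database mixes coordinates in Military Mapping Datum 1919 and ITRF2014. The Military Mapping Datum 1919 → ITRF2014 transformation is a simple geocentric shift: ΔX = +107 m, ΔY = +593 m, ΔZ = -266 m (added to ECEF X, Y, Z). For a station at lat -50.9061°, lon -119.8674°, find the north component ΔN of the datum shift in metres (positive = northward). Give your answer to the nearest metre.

The local north axis is (−sin φ cos λ, −sin φ sin λ, cos φ), giving ΔN = -41.356 − 399.107 − 167.738 = -608.20 m.

ΔN = -608 m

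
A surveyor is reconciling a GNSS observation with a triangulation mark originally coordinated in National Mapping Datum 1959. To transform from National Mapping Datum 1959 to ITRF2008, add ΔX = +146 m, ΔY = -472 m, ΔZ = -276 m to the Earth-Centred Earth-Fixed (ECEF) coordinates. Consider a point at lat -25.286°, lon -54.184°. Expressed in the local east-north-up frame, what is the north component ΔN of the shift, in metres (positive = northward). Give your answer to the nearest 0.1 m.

ΔN = -49.6 m

The local north axis is (−sin φ cos λ, −sin φ sin λ, cos φ), giving ΔN = 36.493 + 163.485 − 249.556 = -49.58 m.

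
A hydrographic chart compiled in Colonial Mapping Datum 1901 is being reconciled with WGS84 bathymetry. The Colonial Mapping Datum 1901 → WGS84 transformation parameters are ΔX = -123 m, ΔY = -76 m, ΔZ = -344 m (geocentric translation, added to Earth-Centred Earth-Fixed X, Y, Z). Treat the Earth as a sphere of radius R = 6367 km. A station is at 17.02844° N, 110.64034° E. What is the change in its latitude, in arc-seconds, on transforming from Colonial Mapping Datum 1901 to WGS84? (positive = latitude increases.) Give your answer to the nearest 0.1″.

sin φ = 0.292846, cos φ = 0.956160, sin λ = 0.935812, cos λ = -0.352501.
North component: ΔN = −sin φ cos λ·ΔX − sin φ sin λ·ΔY + cos φ·ΔZ = −(0.292846)(-0.352501)(-123) − (0.292846)(0.935812)(-76) + (0.956160)(-344) = -320.79 m.
1° of latitude spans πR/180 = 111125 m, so Δφ = -320.79 / 111125 × 3600 = -10.392″.

Δφ = -10.4″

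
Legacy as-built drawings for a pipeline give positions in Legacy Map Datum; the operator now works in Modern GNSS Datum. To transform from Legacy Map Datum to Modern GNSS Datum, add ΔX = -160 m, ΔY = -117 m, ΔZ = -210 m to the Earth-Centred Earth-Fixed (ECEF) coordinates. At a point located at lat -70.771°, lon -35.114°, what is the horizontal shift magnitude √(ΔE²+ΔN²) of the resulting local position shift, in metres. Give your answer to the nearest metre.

At φ = -70.771°, λ = -35.114°: sin φ = -0.944210, cos φ = 0.329345, sin λ = -0.575205, cos λ = 0.818009.
ΔE = −sin λ·ΔX + cos λ·ΔY = −(-0.575205)·(-160) + (0.818009)·(-117) = -187.74 m.
ΔN = −sin φ cos λ·ΔX − sin φ sin λ·ΔY + cos φ·ΔZ = −(-0.944210)(0.818009)(-160) − (-0.944210)(-0.575205)(-117) + (0.329345)(-210) = -129.20 m.
Horizontal magnitude = √(ΔE² + ΔN²) = √((-187.74)² + (-129.20)²) = 227.90 m.

228 m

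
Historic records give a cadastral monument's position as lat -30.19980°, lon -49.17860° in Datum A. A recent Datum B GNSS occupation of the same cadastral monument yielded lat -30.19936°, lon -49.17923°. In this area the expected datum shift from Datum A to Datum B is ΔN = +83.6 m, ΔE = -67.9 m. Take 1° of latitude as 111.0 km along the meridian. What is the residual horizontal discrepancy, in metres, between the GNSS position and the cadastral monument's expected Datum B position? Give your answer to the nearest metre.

Observed coordinate differences: Δφ = +0.00044°, Δλ = -0.00063°.
Converting to metres (1° lat = 111000 m, cos φ = 0.864277): observed ΔN = 48.8 m, observed ΔE = -60.4 m.
Subtracting the expected shift leaves a residual of 48.8 − (83.6) = -34.8 m north and -60.4 − (-67.9) = 7.5 m east.
Residual distance = √((-34.8)² + 7.5²) = 35.6 m.

36 m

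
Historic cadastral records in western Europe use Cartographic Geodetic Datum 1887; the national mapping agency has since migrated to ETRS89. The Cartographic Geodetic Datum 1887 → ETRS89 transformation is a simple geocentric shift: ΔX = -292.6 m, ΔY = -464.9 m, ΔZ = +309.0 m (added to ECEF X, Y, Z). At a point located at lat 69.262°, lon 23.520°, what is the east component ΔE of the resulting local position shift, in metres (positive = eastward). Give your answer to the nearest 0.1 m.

The local east axis at (φ, λ) is (−sin λ, cos λ, 0), so ΔE = −sin(23.520°)·(-292.6) + cos(23.520°)·(-464.9) = -309.51 m.

ΔE = -309.5 m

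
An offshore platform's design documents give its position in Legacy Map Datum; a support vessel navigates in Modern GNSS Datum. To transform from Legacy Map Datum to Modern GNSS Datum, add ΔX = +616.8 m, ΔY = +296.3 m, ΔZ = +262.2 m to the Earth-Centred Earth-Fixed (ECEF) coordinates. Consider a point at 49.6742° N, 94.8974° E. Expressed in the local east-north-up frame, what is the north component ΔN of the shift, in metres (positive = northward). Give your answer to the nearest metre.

ΔN = -15 m

At φ = 49.6742°, λ = 94.8974°: sin φ = 0.762377, cos φ = 0.647133, sin λ = 0.996349, cos λ = -0.085372.
ΔN = −sin φ cos λ·ΔX − sin φ sin λ·ΔY + cos φ·ΔZ = −(0.762377)(-0.085372)(616.8) − (0.762377)(0.996349)(296.3) + (0.647133)(262.2) = -15.24 m.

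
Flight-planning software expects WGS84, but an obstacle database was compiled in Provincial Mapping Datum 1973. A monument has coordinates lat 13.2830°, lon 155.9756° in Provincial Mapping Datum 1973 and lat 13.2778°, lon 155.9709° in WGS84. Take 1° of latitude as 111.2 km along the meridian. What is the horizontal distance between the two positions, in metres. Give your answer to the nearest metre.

770 m

Δφ = 13.2778° − 13.2830° = -0.0052°; Δλ = 155.9709° − 155.9756° = -0.0047°.
ΔN = Δφ × 111200 = -578.2 m; ΔE = Δλ × 111200 × cos(13.2830°) = -0.0047 × 111200 × 0.973247 = -508.7 m.
Distance = √(ΔE² + ΔN²) = √((-508.7)² + (-578.2)²) = 770.1 m.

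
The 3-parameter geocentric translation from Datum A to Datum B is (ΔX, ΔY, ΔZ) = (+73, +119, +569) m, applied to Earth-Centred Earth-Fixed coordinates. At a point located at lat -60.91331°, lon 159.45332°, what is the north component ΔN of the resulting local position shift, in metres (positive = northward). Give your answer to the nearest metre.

At φ = -60.91331°, λ = 159.45332°: sin φ = -0.873885, cos φ = 0.486132, sin λ = 0.350970, cos λ = -0.936387.
ΔN = −sin φ cos λ·ΔX − sin φ sin λ·ΔY + cos φ·ΔZ = −(-0.873885)(-0.936387)(73) − (-0.873885)(0.350970)(119) + (0.486132)(569) = 253.37 m.

ΔN = 253 m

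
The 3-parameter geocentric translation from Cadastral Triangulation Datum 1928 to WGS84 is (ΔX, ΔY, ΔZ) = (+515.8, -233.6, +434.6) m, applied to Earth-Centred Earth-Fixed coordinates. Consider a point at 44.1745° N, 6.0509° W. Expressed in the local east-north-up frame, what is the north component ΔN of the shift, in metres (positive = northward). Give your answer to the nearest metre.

The local north axis is (−sin φ cos λ, −sin φ sin λ, cos φ), giving ΔN = -357.431 − 17.159 + 311.704 = -62.89 m.

ΔN = -63 m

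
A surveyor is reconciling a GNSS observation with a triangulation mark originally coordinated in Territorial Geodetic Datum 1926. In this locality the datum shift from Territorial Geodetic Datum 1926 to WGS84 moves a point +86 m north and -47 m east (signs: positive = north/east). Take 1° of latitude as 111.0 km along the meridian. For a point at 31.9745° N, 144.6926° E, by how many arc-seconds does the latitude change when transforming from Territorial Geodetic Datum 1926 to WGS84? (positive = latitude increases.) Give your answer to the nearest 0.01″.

Δφ = 2.79″

1° of latitude = 111.0 km, so Δφ = 86.0 / 111000 = 0.0007748° = 2.789″.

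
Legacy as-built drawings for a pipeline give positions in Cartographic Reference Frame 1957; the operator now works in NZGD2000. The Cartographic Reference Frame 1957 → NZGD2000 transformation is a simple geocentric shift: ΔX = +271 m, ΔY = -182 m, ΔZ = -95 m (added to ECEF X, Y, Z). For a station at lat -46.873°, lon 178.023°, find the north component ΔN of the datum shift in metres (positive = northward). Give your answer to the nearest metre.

ΔN = -267 m

At φ = -46.873°, λ = 178.023°: sin φ = -0.729840, cos φ = 0.683618, sin λ = 0.034498, cos λ = -0.999405.
ΔN = −sin φ cos λ·ΔX − sin φ sin λ·ΔY + cos φ·ΔZ = −(-0.729840)(-0.999405)(271) − (-0.729840)(0.034498)(-182) + (0.683618)(-95) = -267.20 m.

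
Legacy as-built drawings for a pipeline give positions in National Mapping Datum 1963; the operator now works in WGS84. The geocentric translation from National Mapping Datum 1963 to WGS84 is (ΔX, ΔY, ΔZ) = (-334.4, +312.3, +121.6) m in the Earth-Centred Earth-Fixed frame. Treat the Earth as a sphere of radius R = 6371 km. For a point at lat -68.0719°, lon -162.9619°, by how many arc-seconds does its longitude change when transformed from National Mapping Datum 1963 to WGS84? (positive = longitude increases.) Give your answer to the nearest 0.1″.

sin φ = -0.927653, cos φ = 0.373443, sin λ = -0.293008, cos λ = -0.956110.
East component: ΔE = −sin λ·ΔX + cos λ·ΔY = −(-0.293008)(-334.4) + (-0.956110)(312.3) = -396.57 m.
1° of latitude spans πR/180 = 111195 m; at latitude φ, 1° of longitude spans that × cos φ = 41524.9 m, so Δλ = -396.57 / 41524.9 × 3600 = -34.381″.

Δλ = -34.4″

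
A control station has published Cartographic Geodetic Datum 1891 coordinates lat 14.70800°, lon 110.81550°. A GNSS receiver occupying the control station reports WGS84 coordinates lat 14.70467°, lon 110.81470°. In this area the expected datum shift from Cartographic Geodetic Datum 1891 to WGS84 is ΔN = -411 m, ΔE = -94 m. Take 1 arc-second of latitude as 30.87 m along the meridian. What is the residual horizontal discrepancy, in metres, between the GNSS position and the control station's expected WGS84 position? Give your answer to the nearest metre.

Observed coordinate differences: Δφ = -0.00333°, Δλ = -0.00080°.
Converting to metres (1° lat = 111132 m, cos φ = 0.967232): observed ΔN = -370.1 m, observed ΔE = -86.0 m.
Subtracting the expected shift leaves a residual of -370.1 − (-411) = 40.9 m north and -86.0 − (-94) = 8.0 m east.
Residual distance = √(40.9² + 8.0²) = 41.7 m.

42 m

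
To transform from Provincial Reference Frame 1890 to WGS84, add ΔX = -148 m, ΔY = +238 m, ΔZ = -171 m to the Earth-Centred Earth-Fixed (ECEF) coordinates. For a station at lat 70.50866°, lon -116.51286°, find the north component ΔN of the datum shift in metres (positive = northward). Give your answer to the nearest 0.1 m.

At φ = 70.50866°, λ = -116.51286°: sin φ = 0.942692, cos φ = 0.333664, sin λ = -0.894834, cos λ = -0.446399.
ΔN = −sin φ cos λ·ΔX − sin φ sin λ·ΔY + cos φ·ΔZ = −(0.942692)(-0.446399)(-148) − (0.942692)(-0.894834)(238) + (0.333664)(-171) = 81.43 m.

ΔN = 81.4 m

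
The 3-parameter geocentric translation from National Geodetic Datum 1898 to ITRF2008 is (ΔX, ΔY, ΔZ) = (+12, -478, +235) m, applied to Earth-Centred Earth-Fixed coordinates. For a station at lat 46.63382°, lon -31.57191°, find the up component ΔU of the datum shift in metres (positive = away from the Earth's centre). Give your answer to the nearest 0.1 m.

ΔU = 349.7 m

At φ = 46.63382°, λ = -31.57191°: sin φ = 0.726980, cos φ = 0.686659, sin λ = -0.523568, cos λ = 0.851984.
ΔU = cos φ cos λ·ΔX + cos φ sin λ·ΔY + sin φ·ΔZ = (0.686659)(0.851984)(12) + (0.686659)(-0.523568)(-478) + (0.726980)(235) = 349.71 m.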